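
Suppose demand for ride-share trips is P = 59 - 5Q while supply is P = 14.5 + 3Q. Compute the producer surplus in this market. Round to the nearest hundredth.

Setting demand equal to supply, 44.5 = 8Q, so Q* = 5.5625 and P* = 31.1875.
Producer surplus is the triangle above supply below P*: (1/2)(5.5625)(31.1875 - 14.5) = (1/2)(5.5625)(16.6875) = 46.4121.

46.41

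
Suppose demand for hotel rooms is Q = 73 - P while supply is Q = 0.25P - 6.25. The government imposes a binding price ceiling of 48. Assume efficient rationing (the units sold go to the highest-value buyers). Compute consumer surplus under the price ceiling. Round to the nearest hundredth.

127.22

Rewriting demand in inverse form: P = 73 - Q.
Rewriting supply in inverse form: P = 25 + 4Q.
Free-market equilibrium: 73 - Q = 25 + 4Q gives Q* = 9.6, P* = 63.4.
At P = 48, sellers supply (48 - 25)/4 = 5.75 while buyers want more, so the quantity traded is 5.75 at price 48.
The demand price at Q = 5.75 is 67.25. CS is the trapezoid between demand and 48 over [0, 5.75]: (1/2)[(73 - 48) + (67.25 - 48)](5.75) = 127.2188.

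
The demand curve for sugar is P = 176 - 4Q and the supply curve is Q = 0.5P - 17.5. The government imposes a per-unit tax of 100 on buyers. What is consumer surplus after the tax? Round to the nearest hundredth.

93.39

Rewriting supply in inverse form: P = 35 + 2Q.
Pre-tax equilibrium: 176 - 4Q = 35 + 2Q gives Q* = 23.5, P* = 82.
A tax on buyers shifts demand down by 100: (176 - 100) - 4Q = 35 + 2Q, so Q_t = 6.8333. Buyers pay P_b = 148.6667; sellers receive P_s = P_b - 100 = 48.6667.
CS = (1/2)(Q_t)(176 - P_b) = (1/2)(6.8333)(27.3333) = 93.3889.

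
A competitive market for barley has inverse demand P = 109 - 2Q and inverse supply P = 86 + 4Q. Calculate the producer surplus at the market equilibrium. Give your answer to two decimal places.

29.39

Equilibrium: 109 - 2Q = 86 + 4Q, so Q* = 3.8333 and P* = 101.3333.
The supply curve's price intercept is 86, so PS = (1/2)(Q*)(P* - 86) = (1/2)(3.8333)(15.3333) = 29.3889.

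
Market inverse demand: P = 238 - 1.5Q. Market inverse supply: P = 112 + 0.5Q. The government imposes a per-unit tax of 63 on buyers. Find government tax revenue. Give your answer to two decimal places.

Pre-tax equilibrium: 238 - 1.5Q = 112 + 0.5Q gives Q* = 63, P* = 143.5.
A tax on buyers shifts demand down by 63: (238 - 63) - 1.5Q = 112 + 0.5Q, so Q_t = 31.5. Buyers pay P_b = 190.75; sellers receive P_s = P_b - 63 = 127.75.
Revenue is the tax times quantity traded: 63 x 31.5 = 1984.5.

1984.50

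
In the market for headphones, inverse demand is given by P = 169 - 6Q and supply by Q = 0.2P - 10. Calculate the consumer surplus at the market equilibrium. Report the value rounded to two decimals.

351.10

Rewriting supply in inverse form: P = 50 + 5Q.
Equilibrium: 169 - 6Q = 50 + 5Q, so Q* = 10.8182 and P* = 104.0909.
CS is the area between the demand curve and P* from 0 to Q*: (1/2)(10.8182)(64.9091) = 351.0992.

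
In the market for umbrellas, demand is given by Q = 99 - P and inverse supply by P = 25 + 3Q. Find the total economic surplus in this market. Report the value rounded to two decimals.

684.50

Rewriting demand in inverse form: P = 99 - Q.
Equilibrium: 99 - Q = 25 + 3Q, so Q* = 18.5 and P* = 80.5.
CS = (1/2)(18.5)(18.5) = 171.125 and PS = (1/2)(18.5)(55.5) = 513.375, so total surplus = 684.5.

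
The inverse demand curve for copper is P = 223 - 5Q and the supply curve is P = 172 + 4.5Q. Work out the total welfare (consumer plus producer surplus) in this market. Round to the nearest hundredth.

Set 223 - 5Q = 172 + 4.5Q, which gives 51 = 9.5Q, so Q* = 5.3684 and P* = 223 - 5(5.3684) = 196.1579.
Total surplus is the full triangle between the curves from 0 to Q*: (1/2)(5.3684)(223 - 172) = 136.8947.

136.89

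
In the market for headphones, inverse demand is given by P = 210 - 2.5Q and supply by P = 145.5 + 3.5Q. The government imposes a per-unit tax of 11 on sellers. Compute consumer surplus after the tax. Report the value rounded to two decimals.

99.38

Pre-tax equilibrium: 210 - 2.5Q = 145.5 + 3.5Q gives Q* = 10.75, P* = 183.125.
With the tax, sellers need 11 more per unit: 210 - 2.5Q = 145.5 + 3.5Q + 11, so Q_t = 8.9167. Buyers pay P_b = 187.7083; sellers receive P_s = P_b - 11 = 176.7083.
Consumer surplus is the triangle under demand above P_b: (1/2)(8.9167)(210 - 187.7083) = 99.3837.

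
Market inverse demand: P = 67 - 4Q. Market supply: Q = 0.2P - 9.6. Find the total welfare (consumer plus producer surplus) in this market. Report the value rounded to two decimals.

Rewriting supply in inverse form: P = 48 + 5Q.
Equilibrium: 67 - 4Q = 48 + 5Q, so Q* = 2.1111 and P* = 58.5556.
Total surplus is the full triangle between the curves from 0 to Q*: (1/2)(2.1111)(67 - 48) = 20.0556.

20.06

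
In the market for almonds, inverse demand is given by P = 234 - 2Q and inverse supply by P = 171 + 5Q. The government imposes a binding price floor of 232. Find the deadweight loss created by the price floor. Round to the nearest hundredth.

224.00

Free-market equilibrium: 234 - 2Q = 171 + 5Q gives Q* = 9, P* = 216.
At the floor price 232, quantity demanded is (234 - 232)/2 = 1; demand is the short side, so Q = 1 trades at P = 232.
At Q = 1 the demand price is 232 and the supply price is 176. Deadweight loss is the triangle between the curves from 1 to 9: (1/2)(232 - 176)(9 - 1) = 224.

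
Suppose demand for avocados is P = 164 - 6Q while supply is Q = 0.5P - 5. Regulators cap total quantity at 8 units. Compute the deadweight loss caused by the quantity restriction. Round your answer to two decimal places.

Rewriting supply in inverse form: P = 10 + 2Q.
Unrestricted equilibrium: Q* = (164 - 10)/(6 + 2) = 19.25.
At Q = 8 the demand price is 164 - 6(8) = 116 and the supply price is 10 + 2(8) = 26.
DWL = (1/2)(gap between curves at 8) x (Q* - 8) = (1/2)(90)(11.25) = 506.25.

506.25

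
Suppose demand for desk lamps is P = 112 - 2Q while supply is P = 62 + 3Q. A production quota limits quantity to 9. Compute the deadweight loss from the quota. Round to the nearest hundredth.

Without the quota, 112 - 2Q = 62 + 3Q gives Q* = 10.
At Q = 9 the demand price is 112 - 2(9) = 94 and the supply price is 62 + 3(9) = 89.
Deadweight loss is the triangle between the curves from 9 to 10: (1/2)(94 - 89)(10 - 9) = 2.5.

2.50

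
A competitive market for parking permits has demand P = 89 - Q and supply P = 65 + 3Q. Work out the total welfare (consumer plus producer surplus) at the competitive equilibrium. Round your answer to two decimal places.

72.00

Set 89 - Q = 65 + 3Q, which gives 24 = 4Q, so Q* = 6 and P* = 89 - (6) = 83.
CS = (1/2)(6)(6) = 18 and PS = (1/2)(6)(18) = 54, so total surplus = 72.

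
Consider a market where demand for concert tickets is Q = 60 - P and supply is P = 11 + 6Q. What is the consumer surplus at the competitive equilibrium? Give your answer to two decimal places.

Rewriting demand in inverse form: P = 60 - Q.
Equilibrium: 60 - Q = 11 + 6Q, so Q* = 7 and P* = 53.
CS is the area between the demand curve and P* from 0 to Q*: (1/2)(7)(7) = 24.5.

24.50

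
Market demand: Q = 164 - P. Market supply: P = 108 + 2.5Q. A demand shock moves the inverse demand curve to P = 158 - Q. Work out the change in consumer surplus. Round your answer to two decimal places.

Rewriting demand in inverse form: P = 164 - Q.
Initial equilibrium: Q_0 = 16, P_0 = 148; CS_0 = (1/2)(16)(16) = 128, PS_0 = (1/2)(16)(40) = 320.
New equilibrium: 158 - Q = 108 + 2.5Q gives Q_1 = 14.2857, P_1 = 143.7143; CS_1 = 102.0408, PS_1 = 255.102.
Change in consumer surplus = 102.0408 - 128 = -25.9592.

-25.96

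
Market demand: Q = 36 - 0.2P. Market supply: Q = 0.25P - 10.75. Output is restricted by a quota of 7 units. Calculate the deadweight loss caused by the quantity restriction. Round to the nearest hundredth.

Rewriting demand in inverse form: P = 180 - 5Q.
Rewriting supply in inverse form: P = 43 + 4Q.
Unrestricted equilibrium: Q* = (180 - 43)/(5 + 4) = 15.2222.
At Q = 7 the demand price is 180 - 5(7) = 145 and the supply price is 43 + 4(7) = 71.
Deadweight loss is the triangle between the curves from 7 to 15.2222: (1/2)(145 - 71)(15.2222 - 7) = 304.2222.

304.22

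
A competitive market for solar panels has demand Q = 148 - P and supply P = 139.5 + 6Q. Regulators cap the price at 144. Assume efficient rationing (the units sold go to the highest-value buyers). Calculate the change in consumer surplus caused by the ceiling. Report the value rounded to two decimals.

Rewriting demand in inverse form: P = 148 - Q.
Free-market equilibrium: 148 - Q = 139.5 + 6Q gives Q* = 1.2143, P* = 146.7857.
At P = 144, sellers supply (144 - 139.5)/6 = 0.75 while buyers want more, so the quantity traded is 0.75 at price 144.
CS goes from (1/2)(1.2143)(1.2143) = 0.7372 to 2.7188 (computed as (148 - 144)(0.75) - (1/2)(1)(0.75)^2), a change of 1.9815.

1.98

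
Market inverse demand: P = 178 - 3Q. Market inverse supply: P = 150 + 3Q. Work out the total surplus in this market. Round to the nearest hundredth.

Set 178 - 3Q = 150 + 3Q, which gives 28 = 6Q, so Q* = 4.6667 and P* = 178 - 3(4.6667) = 164.
Total surplus is the full triangle between the curves from 0 to Q*: (1/2)(4.6667)(178 - 150) = 65.3333.

65.33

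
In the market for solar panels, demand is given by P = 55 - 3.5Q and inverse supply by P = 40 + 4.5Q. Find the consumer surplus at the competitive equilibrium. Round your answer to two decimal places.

6.15

Equilibrium: 55 - 3.5Q = 40 + 4.5Q, so Q* = 1.875 and P* = 48.4375.
CS is the area between the demand curve and P* from 0 to Q*: (1/2)(1.875)(6.5625) = 6.1523.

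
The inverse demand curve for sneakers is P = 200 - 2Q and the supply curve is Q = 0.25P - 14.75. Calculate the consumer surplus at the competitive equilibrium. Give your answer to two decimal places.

552.25

Rewriting supply in inverse form: P = 59 + 4Q.
Setting demand equal to supply, 141 = 6Q, so Q* = 23.5 and P* = 153.
Consumer surplus is the triangle under demand above P*: (1/2)(23.5)(200 - 153) = (1/2)(23.5)(47) = 552.25.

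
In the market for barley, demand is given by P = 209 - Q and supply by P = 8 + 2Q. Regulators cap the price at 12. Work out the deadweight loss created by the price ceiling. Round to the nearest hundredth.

6337.50

Free-market equilibrium: 209 - Q = 8 + 2Q gives Q* = 67, P* = 142.
At P = 12, sellers supply (12 - 8)/2 = 2 while buyers want more, so the quantity traded is 2 at price 12.
The lost-trades triangle has base Q* - 2 = 65 and height equal to the gap between the curves at Q = 2, which is 207 - 12 = 195. DWL = (1/2)(65)(195) = 6337.5.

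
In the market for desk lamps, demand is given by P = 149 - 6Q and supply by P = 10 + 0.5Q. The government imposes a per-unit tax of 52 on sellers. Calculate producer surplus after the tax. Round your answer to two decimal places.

44.79

Without the tax, 149 - 6Q = 10 + 0.5Q so Q* = 21.3846 and P* = 20.6923.
With the tax, sellers need 52 more per unit: 149 - 6Q = 10 + 0.5Q + 52, so Q_t = 13.3846. Buyers pay P_b = 68.6923; sellers receive P_s = P_b - 52 = 16.6923.
Producer surplus is the triangle above supply below P_s: (1/2)(13.3846)(16.6923 - 10) = 44.787.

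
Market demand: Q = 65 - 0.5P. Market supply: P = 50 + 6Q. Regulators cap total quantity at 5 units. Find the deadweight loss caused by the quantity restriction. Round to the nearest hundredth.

Rewriting demand in inverse form: P = 130 - 2Q.
Unrestricted equilibrium: Q* = (130 - 50)/(2 + 6) = 10.
At Q = 5 the demand price is 130 - 2(5) = 120 and the supply price is 50 + 6(5) = 80.
Deadweight loss is the triangle between the curves from 5 to 10: (1/2)(120 - 80)(10 - 5) = 100.

100.00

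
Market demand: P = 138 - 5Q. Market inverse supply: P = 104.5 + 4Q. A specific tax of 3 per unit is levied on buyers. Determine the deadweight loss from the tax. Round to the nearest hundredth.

0.50

Pre-tax equilibrium: 138 - 5Q = 104.5 + 4Q gives Q* = 3.7222, P* = 119.3889.
With the tax, buyers' net willingness to pay falls by 3: (138 - 3) - 5Q = 104.5 + 4Q, so Q_t = 3.3889. Buyers pay P_b = 121.0556; sellers receive P_s = P_b - 3 = 118.0556.
The welfare triangle lost has base Q* - Q_t = 0.3333 and height t = 3, so DWL = (1/2)(0.3333)(3) = 0.5.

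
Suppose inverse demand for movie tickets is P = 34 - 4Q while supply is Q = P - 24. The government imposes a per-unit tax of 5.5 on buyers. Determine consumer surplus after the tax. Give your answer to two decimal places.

Rewriting supply in inverse form: P = 24 + Q.
Without the tax, 34 - 4Q = 24 + Q so Q* = 2 and P* = 26.
A tax on buyers shifts demand down by 5.5: (34 - 5.5) - 4Q = 24 + Q, so Q_t = 0.9. Buyers pay P_b = 30.4; sellers receive P_s = P_b - 5.5 = 24.9.
CS = (1/2)(Q_t)(34 - P_b) = (1/2)(0.9)(3.6) = 1.62.

1.62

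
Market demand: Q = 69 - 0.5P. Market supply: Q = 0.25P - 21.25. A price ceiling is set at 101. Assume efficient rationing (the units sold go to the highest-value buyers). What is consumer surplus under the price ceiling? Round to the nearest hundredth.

132.00

Rewriting demand in inverse form: P = 138 - 2Q.
Rewriting supply in inverse form: P = 85 + 4Q.
Free-market equilibrium: 138 - 2Q = 85 + 4Q gives Q* = 8.8333, P* = 120.3333.
At the ceiling price 101, quantity supplied is (101 - 85)/4 = 4; supply is the short side, so Q = 4 trades at P = 101.
The demand price at Q = 4 is 130. CS is the trapezoid between demand and 101 over [0, 4]: (1/2)[(138 - 101) + (130 - 101)](4) = 132.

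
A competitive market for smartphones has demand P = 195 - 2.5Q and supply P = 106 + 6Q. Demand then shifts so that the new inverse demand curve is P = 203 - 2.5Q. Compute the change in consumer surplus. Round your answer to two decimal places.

25.74

Initial equilibrium: Q_0 = 10.4706, P_0 = 168.8235; CS_0 = (1/2)(10.4706)(26.1765) = 137.0415, PS_0 = (1/2)(10.4706)(62.8235) = 328.8997.
New equilibrium: 203 - 2.5Q = 106 + 6Q gives Q_1 = 11.4118, P_1 = 174.4706; CS_1 = 162.7855, PS_1 = 390.6851.
Change in consumer surplus = 162.7855 - 137.0415 = 25.7439.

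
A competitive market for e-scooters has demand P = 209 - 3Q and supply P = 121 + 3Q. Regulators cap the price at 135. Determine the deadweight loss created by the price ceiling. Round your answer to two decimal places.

Free-market equilibrium: 209 - 3Q = 121 + 3Q gives Q* = 14.6667, P* = 165.
At P = 135, sellers supply (135 - 121)/3 = 4.6667 while buyers want more, so the quantity traded is 4.6667 at price 135.
The lost-trades triangle has base Q* - 4.6667 = 10 and height equal to the gap between the curves at Q = 4.6667, which is 195 - 135 = 60. DWL = (1/2)(10)(60) = 300.

300.00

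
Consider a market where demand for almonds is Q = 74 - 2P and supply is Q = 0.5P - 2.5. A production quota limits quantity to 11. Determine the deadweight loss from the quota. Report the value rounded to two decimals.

Rewriting demand in inverse form: P = 37 - 0.5Q.
Rewriting supply in inverse form: P = 5 + 2Q.
Unrestricted equilibrium: Q* = (37 - 5)/(0.5 + 2) = 12.8.
At Q = 11 the demand price is 37 - 0.5(11) = 31.5 and the supply price is 5 + 2(11) = 27.
Deadweight loss is the triangle between the curves from 11 to 12.8: (1/2)(31.5 - 27)(12.8 - 11) = 4.05.

4.05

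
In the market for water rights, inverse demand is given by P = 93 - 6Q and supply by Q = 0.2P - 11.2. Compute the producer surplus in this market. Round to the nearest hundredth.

Rewriting supply in inverse form: P = 56 + 5Q.
Setting demand equal to supply, 37 = 11Q, so Q* = 3.3636 and P* = 72.8182.
Producer surplus is the triangle above supply below P*: (1/2)(3.3636)(72.8182 - 56) = (1/2)(3.3636)(16.8182) = 28.2851.

28.29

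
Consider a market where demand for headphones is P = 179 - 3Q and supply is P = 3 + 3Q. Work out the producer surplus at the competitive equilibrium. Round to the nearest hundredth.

Set 179 - 3Q = 3 + 3Q, which gives 176 = 6Q, so Q* = 29.3333 and P* = 179 - 3(29.3333) = 91.
The supply curve's price intercept is 3, so PS = (1/2)(Q*)(P* - 3) = (1/2)(29.3333)(88) = 1290.6667.

1290.67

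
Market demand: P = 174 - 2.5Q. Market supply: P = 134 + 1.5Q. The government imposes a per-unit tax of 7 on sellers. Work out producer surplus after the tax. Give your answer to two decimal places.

Pre-tax equilibrium: 174 - 2.5Q = 134 + 1.5Q gives Q* = 10, P* = 149.
With the tax, sellers need 7 more per unit: 174 - 2.5Q = 134 + 1.5Q + 7, so Q_t = 8.25. Buyers pay P_b = 153.375; sellers receive P_s = P_b - 7 = 146.375.
Producer surplus is the triangle above supply below P_s: (1/2)(8.25)(146.375 - 134) = 51.0469.

51.05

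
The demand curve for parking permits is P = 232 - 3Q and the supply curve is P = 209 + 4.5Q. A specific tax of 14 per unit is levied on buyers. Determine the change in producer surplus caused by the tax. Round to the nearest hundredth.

-17.92

Pre-tax equilibrium: 232 - 3Q = 209 + 4.5Q gives Q* = 3.0667, P* = 222.8.
With the tax, buyers' net willingness to pay falls by 14: (232 - 14) - 3Q = 209 + 4.5Q, so Q_t = 1.2. Buyers pay P_b = 228.4; sellers receive P_s = P_b - 14 = 214.4.
Producers lose the trapezoid between P_s and P* out to Q_t plus the triangle from Q_t to Q*: change in PS = 3.24 - 21.16 = -17.92.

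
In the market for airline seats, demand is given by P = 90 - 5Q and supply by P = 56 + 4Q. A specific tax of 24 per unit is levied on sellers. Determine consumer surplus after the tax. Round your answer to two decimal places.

3.09

Without the tax, 90 - 5Q = 56 + 4Q so Q* = 3.7778 and P* = 71.1111.
With the tax, sellers need 24 more per unit: 90 - 5Q = 56 + 4Q + 24, so Q_t = 1.1111. Buyers pay P_b = 84.4444; sellers receive P_s = P_b - 24 = 60.4444.
Consumer surplus is the triangle under demand above P_b: (1/2)(1.1111)(90 - 84.4444) = 3.0864.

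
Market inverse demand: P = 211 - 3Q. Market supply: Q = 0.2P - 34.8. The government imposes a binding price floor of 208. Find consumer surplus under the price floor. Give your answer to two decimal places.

1.50

Rewriting supply in inverse form: P = 174 + 5Q.
Free-market equilibrium: 211 - 3Q = 174 + 5Q gives Q* = 4.625, P* = 197.125.
At the floor price 208, quantity demanded is (211 - 208)/3 = 1; demand is the short side, so Q = 1 trades at P = 208.
CS is the triangle under demand above 208: (1/2)(1)(211 - 208) = 1.5.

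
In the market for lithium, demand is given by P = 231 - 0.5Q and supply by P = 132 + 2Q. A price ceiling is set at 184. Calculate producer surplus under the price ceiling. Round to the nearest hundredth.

676.00

Free-market equilibrium: 231 - 0.5Q = 132 + 2Q gives Q* = 39.6, P* = 211.2.
At P = 184, sellers supply (184 - 132)/2 = 26 while buyers want more, so the quantity traded is 26 at price 184.
PS is the triangle above supply below 184: (1/2)(26)(184 - 132) = 676.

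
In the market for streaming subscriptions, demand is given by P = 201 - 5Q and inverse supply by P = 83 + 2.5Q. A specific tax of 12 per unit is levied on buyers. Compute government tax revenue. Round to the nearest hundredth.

Pre-tax equilibrium: 201 - 5Q = 83 + 2.5Q gives Q* = 15.7333, P* = 122.3333.
With the tax, buyers' net willingness to pay falls by 12: (201 - 12) - 5Q = 83 + 2.5Q, so Q_t = 14.1333. Buyers pay P_b = 130.3333; sellers receive P_s = P_b - 12 = 118.3333.
Tax revenue = t x Q_t = 12 x 14.1333 = 169.6.

169.60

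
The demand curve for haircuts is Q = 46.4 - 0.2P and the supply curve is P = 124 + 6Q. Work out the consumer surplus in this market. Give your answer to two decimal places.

240.99

Rewriting demand in inverse form: P = 232 - 5Q.
Setting demand equal to supply, 108 = 11Q, so Q* = 9.8182 and P* = 182.9091.
CS is the area between the demand curve and P* from 0 to Q*: (1/2)(9.8182)(49.0909) = 240.9917.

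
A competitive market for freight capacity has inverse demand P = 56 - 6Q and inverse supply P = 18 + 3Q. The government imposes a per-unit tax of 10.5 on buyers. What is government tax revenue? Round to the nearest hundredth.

Pre-tax equilibrium: 56 - 6Q = 18 + 3Q gives Q* = 4.2222, P* = 30.6667.
With the tax, buyers' net willingness to pay falls by 10.5: (56 - 10.5) - 6Q = 18 + 3Q, so Q_t = 3.0556. Buyers pay P_b = 37.6667; sellers receive P_s = P_b - 10.5 = 27.1667.
Revenue is the tax times quantity traded: 10.5 x 3.0556 = 32.0833.

32.08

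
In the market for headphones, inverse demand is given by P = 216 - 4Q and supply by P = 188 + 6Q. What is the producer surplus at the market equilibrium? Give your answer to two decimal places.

Equilibrium: 216 - 4Q = 188 + 6Q, so Q* = 2.8 and P* = 204.8.
PS is the area between P* and the supply curve from 0 to Q*: (1/2)(2.8)(16.8) = 23.52.

23.52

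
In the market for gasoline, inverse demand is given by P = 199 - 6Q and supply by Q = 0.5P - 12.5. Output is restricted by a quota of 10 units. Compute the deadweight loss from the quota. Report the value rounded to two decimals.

Rewriting supply in inverse form: P = 25 + 2Q.
Without the quota, 199 - 6Q = 25 + 2Q gives Q* = 21.75.
At Q = 10 the demand price is 199 - 6(10) = 139 and the supply price is 25 + 2(10) = 45.
DWL = (1/2)(gap between curves at 10) x (Q* - 10) = (1/2)(94)(11.75) = 552.25.

552.25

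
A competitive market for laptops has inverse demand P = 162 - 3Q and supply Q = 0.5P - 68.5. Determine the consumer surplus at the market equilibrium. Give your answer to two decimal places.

Rewriting supply in inverse form: P = 137 + 2Q.
Equilibrium: 162 - 3Q = 137 + 2Q, so Q* = 5 and P* = 147.
The demand choke price is 162, so CS = (1/2)(Q*)(162 - P*) = (1/2)(5)(15) = 37.5.

37.50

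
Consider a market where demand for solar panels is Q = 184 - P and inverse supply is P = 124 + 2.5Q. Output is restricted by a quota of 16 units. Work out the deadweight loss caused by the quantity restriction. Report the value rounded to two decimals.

2.29

Rewriting demand in inverse form: P = 184 - Q.
Unrestricted equilibrium: Q* = (184 - 124)/(1 + 2.5) = 17.1429.
At Q = 16 the demand price is 184 - (16) = 168 and the supply price is 124 + 2.5(16) = 164.
Deadweight loss is the triangle between the curves from 16 to 17.1429: (1/2)(168 - 164)(17.1429 - 16) = 2.2857.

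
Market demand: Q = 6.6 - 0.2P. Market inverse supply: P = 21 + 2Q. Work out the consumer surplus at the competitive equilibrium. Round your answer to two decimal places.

7.35

Rewriting demand in inverse form: P = 33 - 5Q.
Setting demand equal to supply, 12 = 7Q, so Q* = 1.7143 and P* = 24.4286.
CS is the area between the demand curve and P* from 0 to Q*: (1/2)(1.7143)(8.5714) = 7.3469.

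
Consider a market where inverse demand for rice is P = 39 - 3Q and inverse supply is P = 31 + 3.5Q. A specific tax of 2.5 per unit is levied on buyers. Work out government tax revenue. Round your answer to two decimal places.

2.12

Pre-tax equilibrium: 39 - 3Q = 31 + 3.5Q gives Q* = 1.2308, P* = 35.3077.
A tax on buyers shifts demand down by 2.5: (39 - 2.5) - 3Q = 31 + 3.5Q, so Q_t = 0.8462. Buyers pay P_b = 36.4615; sellers receive P_s = P_b - 2.5 = 33.9615.
Revenue is the tax times quantity traded: 2.5 x 0.8462 = 2.1154.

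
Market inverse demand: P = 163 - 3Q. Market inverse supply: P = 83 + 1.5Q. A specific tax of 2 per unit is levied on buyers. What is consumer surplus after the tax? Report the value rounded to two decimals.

450.67

Pre-tax equilibrium: 163 - 3Q = 83 + 1.5Q gives Q* = 17.7778, P* = 109.6667.
With the tax, buyers' net willingness to pay falls by 2: (163 - 2) - 3Q = 83 + 1.5Q, so Q_t = 17.3333. Buyers pay P_b = 111; sellers receive P_s = P_b - 2 = 109.
CS = (1/2)(Q_t)(163 - P_b) = (1/2)(17.3333)(52) = 450.6667.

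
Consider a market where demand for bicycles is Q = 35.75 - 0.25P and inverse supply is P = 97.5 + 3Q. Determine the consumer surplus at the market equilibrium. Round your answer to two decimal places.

Rewriting demand in inverse form: P = 143 - 4Q.
Setting demand equal to supply, 45.5 = 7Q, so Q* = 6.5 and P* = 117.
Consumer surplus is the triangle under demand above P*: (1/2)(6.5)(143 - 117) = (1/2)(6.5)(26) = 84.5.

84.50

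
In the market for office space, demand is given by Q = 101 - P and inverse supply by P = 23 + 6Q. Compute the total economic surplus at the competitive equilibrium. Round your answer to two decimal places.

Rewriting demand in inverse form: P = 101 - Q.
Setting demand equal to supply, 78 = 7Q, so Q* = 11.1429 and P* = 89.8571.
Total surplus is the full triangle between the curves from 0 to Q*: (1/2)(11.1429)(101 - 23) = 434.5714.

434.57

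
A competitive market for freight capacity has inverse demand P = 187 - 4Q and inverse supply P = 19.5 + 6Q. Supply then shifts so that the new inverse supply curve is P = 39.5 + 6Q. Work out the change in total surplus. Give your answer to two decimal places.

-315.00

Initial equilibrium: Q_0 = 16.75, P_0 = 120; CS_0 = (1/2)(16.75)(67) = 561.125, PS_0 = (1/2)(16.75)(100.5) = 841.6875.
New equilibrium: 187 - 4Q = 39.5 + 6Q gives Q_1 = 14.75, P_1 = 128; CS_1 = 435.125, PS_1 = 652.6875.
Change in total surplus = (435.125 + 652.6875) - (561.125 + 841.6875) = -315.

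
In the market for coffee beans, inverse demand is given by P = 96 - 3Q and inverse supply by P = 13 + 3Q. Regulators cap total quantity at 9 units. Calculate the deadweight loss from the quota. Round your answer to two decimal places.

Without the quota, 96 - 3Q = 13 + 3Q gives Q* = 13.8333.
At Q = 9 the demand price is 96 - 3(9) = 69 and the supply price is 13 + 3(9) = 40.
Deadweight loss is the triangle between the curves from 9 to 13.8333: (1/2)(69 - 40)(13.8333 - 9) = 70.0833.

70.08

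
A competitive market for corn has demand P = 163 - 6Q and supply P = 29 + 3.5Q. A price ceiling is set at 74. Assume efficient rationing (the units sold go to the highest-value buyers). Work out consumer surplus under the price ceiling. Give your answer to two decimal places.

Free-market equilibrium: 163 - 6Q = 29 + 3.5Q gives Q* = 14.1053, P* = 78.3684.
At the ceiling price 74, quantity supplied is (74 - 29)/3.5 = 12.8571; supply is the short side, so Q = 12.8571 trades at P = 74.
The demand price at Q = 12.8571 is 85.8571. CS is the trapezoid between demand and 74 over [0, 12.8571]: (1/2)[(163 - 74) + (85.8571 - 74)](12.8571) = 648.3673.

648.37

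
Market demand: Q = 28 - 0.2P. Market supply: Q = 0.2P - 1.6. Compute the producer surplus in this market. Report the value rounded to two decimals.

Rewriting demand in inverse form: P = 140 - 5Q.
Rewriting supply in inverse form: P = 8 + 5Q.
Setting demand equal to supply, 132 = 10Q, so Q* = 13.2 and P* = 74.
PS is the area between P* and the supply curve from 0 to Q*: (1/2)(13.2)(66) = 435.6.

435.60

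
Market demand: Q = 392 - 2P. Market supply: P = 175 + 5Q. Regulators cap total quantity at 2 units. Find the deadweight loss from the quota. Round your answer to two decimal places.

9.09

Rewriting demand in inverse form: P = 196 - 0.5Q.
Without the quota, 196 - 0.5Q = 175 + 5Q gives Q* = 3.8182.
At Q = 2 the demand price is 196 - 0.5(2) = 195 and the supply price is 175 + 5(2) = 185.
DWL = (1/2)(gap between curves at 2) x (Q* - 2) = (1/2)(10)(1.8182) = 9.0909.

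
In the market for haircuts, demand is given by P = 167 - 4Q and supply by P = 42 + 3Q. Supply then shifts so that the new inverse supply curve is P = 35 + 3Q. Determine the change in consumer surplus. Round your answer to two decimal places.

Initial equilibrium: Q_0 = 17.8571, P_0 = 95.5714; CS_0 = (1/2)(17.8571)(71.4286) = 637.7551, PS_0 = (1/2)(17.8571)(53.5714) = 478.3163.
New equilibrium: 167 - 4Q = 35 + 3Q gives Q_1 = 18.8571, P_1 = 91.5714; CS_1 = 711.1837, PS_1 = 533.3878.
Change in consumer surplus = 711.1837 - 637.7551 = 73.4286.

73.43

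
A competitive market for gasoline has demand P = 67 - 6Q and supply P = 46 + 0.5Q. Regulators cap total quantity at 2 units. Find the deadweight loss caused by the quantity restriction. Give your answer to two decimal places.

4.92

Unrestricted equilibrium: Q* = (67 - 46)/(6 + 0.5) = 3.2308.
At Q = 2 the demand price is 67 - 6(2) = 55 and the supply price is 46 + 0.5(2) = 47.
Deadweight loss is the triangle between the curves from 2 to 3.2308: (1/2)(55 - 47)(3.2308 - 2) = 4.9231.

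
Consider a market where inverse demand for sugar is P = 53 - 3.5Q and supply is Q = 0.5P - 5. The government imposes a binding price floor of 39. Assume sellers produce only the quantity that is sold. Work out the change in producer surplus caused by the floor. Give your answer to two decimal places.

38.88

Rewriting supply in inverse form: P = 10 + 2Q.
Without the control, 53 - 3.5Q = 10 + 2Q so Q* = 7.8182 and P* = 25.6364.
At P = 39, buyers demand (53 - 39)/3.5 = 4 while sellers would supply more, so the quantity traded is 4 at price 39.
PS goes from (1/2)(7.8182)(15.6364) = 61.124 to 100 (computed as (39 - 10)(4) - (1/2)(2)(4)^2), a change of 38.876.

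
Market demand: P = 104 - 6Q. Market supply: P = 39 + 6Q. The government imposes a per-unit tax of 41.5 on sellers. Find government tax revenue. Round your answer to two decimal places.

Without the tax, 104 - 6Q = 39 + 6Q so Q* = 5.4167 and P* = 71.5.
A tax on sellers shifts supply up by 41.5: 104 - 6Q = 39 + 6Q + 41.5, so Q_t = 1.9583. Buyers pay P_b = 92.25; sellers receive P_s = P_b - 41.5 = 50.75.
Revenue is the tax times quantity traded: 41.5 x 1.9583 = 81.2708.

81.27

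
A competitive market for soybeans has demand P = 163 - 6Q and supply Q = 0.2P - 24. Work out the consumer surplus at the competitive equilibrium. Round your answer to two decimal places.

Rewriting supply in inverse form: P = 120 + 5Q.
Set 163 - 6Q = 120 + 5Q, which gives 43 = 11Q, so Q* = 3.9091 and P* = 163 - 6(3.9091) = 139.5455.
CS is the area between the demand curve and P* from 0 to Q*: (1/2)(3.9091)(23.4545) = 45.843.

45.84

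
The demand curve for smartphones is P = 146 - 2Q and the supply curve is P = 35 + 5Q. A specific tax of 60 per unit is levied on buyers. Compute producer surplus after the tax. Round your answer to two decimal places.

132.70

Pre-tax equilibrium: 146 - 2Q = 35 + 5Q gives Q* = 15.8571, P* = 114.2857.
With the tax, buyers' net willingness to pay falls by 60: (146 - 60) - 2Q = 35 + 5Q, so Q_t = 7.2857. Buyers pay P_b = 131.4286; sellers receive P_s = P_b - 60 = 71.4286.
Producer surplus is the triangle above supply below P_s: (1/2)(7.2857)(71.4286 - 35) = 132.7041.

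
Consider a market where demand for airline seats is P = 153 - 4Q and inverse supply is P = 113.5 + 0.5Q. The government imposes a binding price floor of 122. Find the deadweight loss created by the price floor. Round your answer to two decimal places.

Without the control, 153 - 4Q = 113.5 + 0.5Q so Q* = 8.7778 and P* = 117.8889.
At P = 122, buyers demand (153 - 122)/4 = 7.75 while sellers would supply more, so the quantity traded is 7.75 at price 122.
The lost-trades triangle has base Q* - 7.75 = 1.0278 and height equal to the gap between the curves at Q = 7.75, which is 122 - 117.375 = 4.625. DWL = (1/2)(1.0278)(4.625) = 2.3767.

2.38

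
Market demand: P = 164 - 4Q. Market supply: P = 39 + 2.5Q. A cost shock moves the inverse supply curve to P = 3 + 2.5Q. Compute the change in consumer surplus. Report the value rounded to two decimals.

Initial equilibrium: Q_0 = 19.2308, P_0 = 87.0769; CS_0 = (1/2)(19.2308)(76.9231) = 739.645, PS_0 = (1/2)(19.2308)(48.0769) = 462.2781.
New equilibrium: 164 - 4Q = 3 + 2.5Q gives Q_1 = 24.7692, P_1 = 64.9231; CS_1 = 1227.0296, PS_1 = 766.8935.
Change in consumer surplus = 1227.0296 - 739.645 = 487.3846.

487.38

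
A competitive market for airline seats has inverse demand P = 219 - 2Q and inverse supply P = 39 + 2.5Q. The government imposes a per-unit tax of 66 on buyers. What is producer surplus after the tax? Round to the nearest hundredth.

802.22

Pre-tax equilibrium: 219 - 2Q = 39 + 2.5Q gives Q* = 40, P* = 139.
A tax on buyers shifts demand down by 66: (219 - 66) - 2Q = 39 + 2.5Q, so Q_t = 25.3333. Buyers pay P_b = 168.3333; sellers receive P_s = P_b - 66 = 102.3333.
PS = (1/2)(Q_t)(P_s - 39) = (1/2)(25.3333)(63.3333) = 802.2222.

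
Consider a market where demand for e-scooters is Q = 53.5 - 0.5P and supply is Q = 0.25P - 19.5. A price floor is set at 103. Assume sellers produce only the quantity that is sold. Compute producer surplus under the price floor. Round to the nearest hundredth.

Rewriting demand in inverse form: P = 107 - 2Q.
Rewriting supply in inverse form: P = 78 + 4Q.
Without the control, 107 - 2Q = 78 + 4Q so Q* = 4.8333 and P* = 97.3333.
At P = 103, buyers demand (107 - 103)/2 = 2 while sellers would supply more, so the quantity traded is 2 at price 103.
The supply price at Q = 2 is 86. PS is the trapezoid between 103 and supply over [0, 2]: (1/2)[(103 - 78) + (103 - 86)](2) = 42.

42.00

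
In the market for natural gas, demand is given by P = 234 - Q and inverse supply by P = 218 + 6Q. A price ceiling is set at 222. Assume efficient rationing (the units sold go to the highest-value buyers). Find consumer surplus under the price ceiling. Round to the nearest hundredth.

Free-market equilibrium: 234 - Q = 218 + 6Q gives Q* = 2.2857, P* = 231.7143.
At P = 222, sellers supply (222 - 218)/6 = 0.6667 while buyers want more, so the quantity traded is 0.6667 at price 222.
The demand price at Q = 0.6667 is 233.3333. CS is the trapezoid between demand and 222 over [0, 0.6667]: (1/2)[(234 - 222) + (233.3333 - 222)](0.6667) = 7.7778.

7.78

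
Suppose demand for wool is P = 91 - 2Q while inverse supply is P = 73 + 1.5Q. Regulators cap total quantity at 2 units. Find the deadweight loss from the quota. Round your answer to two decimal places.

17.29

Without the quota, 91 - 2Q = 73 + 1.5Q gives Q* = 5.1429.
At Q = 2 the demand price is 91 - 2(2) = 87 and the supply price is 73 + 1.5(2) = 76.
DWL = (1/2)(gap between curves at 2) x (Q* - 2) = (1/2)(11)(3.1429) = 17.2857.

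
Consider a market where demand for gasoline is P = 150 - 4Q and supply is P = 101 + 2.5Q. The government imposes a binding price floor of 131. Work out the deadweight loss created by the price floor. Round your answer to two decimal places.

Free-market equilibrium: 150 - 4Q = 101 + 2.5Q gives Q* = 7.5385, P* = 119.8462.
At P = 131, buyers demand (150 - 131)/4 = 4.75 while sellers would supply more, so the quantity traded is 4.75 at price 131.
The lost-trades triangle has base Q* - 4.75 = 2.7885 and height equal to the gap between the curves at Q = 4.75, which is 131 - 112.875 = 18.125. DWL = (1/2)(2.7885)(18.125) = 25.2704.

25.27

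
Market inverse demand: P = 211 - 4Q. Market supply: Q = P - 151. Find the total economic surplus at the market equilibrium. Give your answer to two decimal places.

Rewriting supply in inverse form: P = 151 + Q.
Equilibrium: 211 - 4Q = 151 + Q, so Q* = 12 and P* = 163.
CS = (1/2)(12)(48) = 288 and PS = (1/2)(12)(12) = 72, so total surplus = 360.

360.00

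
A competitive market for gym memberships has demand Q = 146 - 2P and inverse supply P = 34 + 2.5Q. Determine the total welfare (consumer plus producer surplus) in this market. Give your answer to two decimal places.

253.50

Rewriting demand in inverse form: P = 73 - 0.5Q.
Set 73 - 0.5Q = 34 + 2.5Q, which gives 39 = 3Q, so Q* = 13 and P* = 73 - 0.5(13) = 66.5.
Total surplus is the full triangle between the curves from 0 to Q*: (1/2)(13)(73 - 34) = 253.5.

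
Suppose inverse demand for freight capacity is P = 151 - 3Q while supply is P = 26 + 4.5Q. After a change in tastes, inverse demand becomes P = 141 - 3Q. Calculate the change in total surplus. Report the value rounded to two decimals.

-160.00

Initial equilibrium: Q_0 = 16.6667, P_0 = 101; CS_0 = (1/2)(16.6667)(50) = 416.6667, PS_0 = (1/2)(16.6667)(75) = 625.
New equilibrium: 141 - 3Q = 26 + 4.5Q gives Q_1 = 15.3333, P_1 = 95; CS_1 = 352.6667, PS_1 = 529.
Change in total surplus = (352.6667 + 529) - (416.6667 + 625) = -160.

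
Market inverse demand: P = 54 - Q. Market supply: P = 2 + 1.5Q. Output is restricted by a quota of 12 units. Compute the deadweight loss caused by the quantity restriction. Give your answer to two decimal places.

Without the quota, 54 - Q = 2 + 1.5Q gives Q* = 20.8.
At Q = 12 the demand price is 54 - (12) = 42 and the supply price is 2 + 1.5(12) = 20.
Deadweight loss is the triangle between the curves from 12 to 20.8: (1/2)(42 - 20)(20.8 - 12) = 96.8.

96.80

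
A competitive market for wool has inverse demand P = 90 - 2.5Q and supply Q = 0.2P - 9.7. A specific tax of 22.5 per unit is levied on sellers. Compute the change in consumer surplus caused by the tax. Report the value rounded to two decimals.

-30.25

Rewriting supply in inverse form: P = 48.5 + 5Q.
Without the tax, 90 - 2.5Q = 48.5 + 5Q so Q* = 5.5333 and P* = 76.1667.
A tax on sellers shifts supply up by 22.5: 90 - 2.5Q = 48.5 + 5Q + 22.5, so Q_t = 2.5333. Buyers pay P_b = 83.6667; sellers receive P_s = P_b - 22.5 = 61.1667.
CS falls from (1/2)(5.5333)(13.8333) = 38.2722 to (1/2)(2.5333)(6.3333) = 8.0222, a change of -30.25.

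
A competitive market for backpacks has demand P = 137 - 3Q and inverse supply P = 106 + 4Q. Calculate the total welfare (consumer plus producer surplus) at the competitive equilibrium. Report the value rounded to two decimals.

68.64

Set 137 - 3Q = 106 + 4Q, which gives 31 = 7Q, so Q* = 4.4286 and P* = 137 - 3(4.4286) = 123.7143.
Total surplus is the full triangle between the curves from 0 to Q*: (1/2)(4.4286)(137 - 106) = 68.6429.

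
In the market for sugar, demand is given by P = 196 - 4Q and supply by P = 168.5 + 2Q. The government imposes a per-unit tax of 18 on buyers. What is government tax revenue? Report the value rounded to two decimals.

Pre-tax equilibrium: 196 - 4Q = 168.5 + 2Q gives Q* = 4.5833, P* = 177.6667.
A tax on buyers shifts demand down by 18: (196 - 18) - 4Q = 168.5 + 2Q, so Q_t = 1.5833. Buyers pay P_b = 189.6667; sellers receive P_s = P_b - 18 = 171.6667.
Tax revenue = t x Q_t = 18 x 1.5833 = 28.5.

28.50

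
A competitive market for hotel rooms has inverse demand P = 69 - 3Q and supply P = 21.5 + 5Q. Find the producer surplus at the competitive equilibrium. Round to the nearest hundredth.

88.13

Setting demand equal to supply, 47.5 = 8Q, so Q* = 5.9375 and P* = 51.1875.
PS is the area between P* and the supply curve from 0 to Q*: (1/2)(5.9375)(29.6875) = 88.1348.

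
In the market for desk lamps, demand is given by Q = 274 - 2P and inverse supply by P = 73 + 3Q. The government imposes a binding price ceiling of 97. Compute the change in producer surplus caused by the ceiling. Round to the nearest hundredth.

Rewriting demand in inverse form: P = 137 - 0.5Q.
Free-market equilibrium: 137 - 0.5Q = 73 + 3Q gives Q* = 18.2857, P* = 127.8571.
At P = 97, sellers supply (97 - 73)/3 = 8 while buyers want more, so the quantity traded is 8 at price 97.
PS goes from (1/2)(18.2857)(54.8571) = 501.551 to 96 (computed as (97 - 73)(8) - (1/2)(3)(8)^2), a change of -405.551.

-405.55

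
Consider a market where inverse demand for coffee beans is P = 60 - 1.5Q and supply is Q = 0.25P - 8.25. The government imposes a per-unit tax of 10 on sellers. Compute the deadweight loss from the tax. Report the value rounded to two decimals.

Rewriting supply in inverse form: P = 33 + 4Q.
Without the tax, 60 - 1.5Q = 33 + 4Q so Q* = 4.9091 and P* = 52.6364.
With the tax, sellers need 10 more per unit: 60 - 1.5Q = 33 + 4Q + 10, so Q_t = 3.0909. Buyers pay P_b = 55.3636; sellers receive P_s = P_b - 10 = 45.3636.
The welfare triangle lost has base Q* - Q_t = 1.8182 and height t = 10, so DWL = (1/2)(1.8182)(10) = 9.0909.

9.09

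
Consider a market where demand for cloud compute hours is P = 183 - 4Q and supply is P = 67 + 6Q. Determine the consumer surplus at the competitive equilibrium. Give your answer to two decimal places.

Equilibrium: 183 - 4Q = 67 + 6Q, so Q* = 11.6 and P* = 136.6.
CS is the area between the demand curve and P* from 0 to Q*: (1/2)(11.6)(46.4) = 269.12.

269.12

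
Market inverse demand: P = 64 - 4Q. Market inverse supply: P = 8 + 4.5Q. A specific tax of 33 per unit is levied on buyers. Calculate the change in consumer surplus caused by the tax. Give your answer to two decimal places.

-72.17

Without the tax, 64 - 4Q = 8 + 4.5Q so Q* = 6.5882 and P* = 37.6471.
A tax on buyers shifts demand down by 33: (64 - 33) - 4Q = 8 + 4.5Q, so Q_t = 2.7059. Buyers pay P_b = 53.1765; sellers receive P_s = P_b - 33 = 20.1765.
Consumers lose the trapezoid between P* and P_b out to Q_t plus the triangle from Q_t to Q*: change in CS = 14.6436 - 86.8097 = -72.1661.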